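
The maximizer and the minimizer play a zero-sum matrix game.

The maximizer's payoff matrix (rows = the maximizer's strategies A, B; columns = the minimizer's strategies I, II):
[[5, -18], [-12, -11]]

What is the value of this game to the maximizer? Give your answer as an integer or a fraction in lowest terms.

-271/24

Row minima are -18 and -12, so the maximizer's maximin is -12; column maxima are 5 and -11, so the minimizer's minimax is -11. These differ, so the equilibrium is in mixed strategies.
Let the maximizer play A with probability p. The minimizer is indifferent when 5p − 12(1−p) = −18p − 11(1−p), giving p = 1/24.
Let the minimizer play I with probability q. The maximizer is indifferent when 5q − 18(1−q) = −12q − 11(1−q), giving q = 7/24.
The value is 5·(7/24) + (-18)·(17/24) = -271/24.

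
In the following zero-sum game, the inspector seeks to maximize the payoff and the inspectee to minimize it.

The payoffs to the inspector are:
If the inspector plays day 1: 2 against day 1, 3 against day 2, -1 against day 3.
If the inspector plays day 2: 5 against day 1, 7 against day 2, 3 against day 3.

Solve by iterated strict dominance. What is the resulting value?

3

Column day 1 is strictly dominated by day 3 for the inspectee (-1<2, 3<5); eliminate day 1.
Row day 1 is strictly dominated by row day 2 (7>3, 3>-1); eliminate day 1.
Column day 2 is strictly dominated by day 3 for the inspectee (3<7); eliminate day 2.
Only (day 2, day 3) remains, with payoff 3.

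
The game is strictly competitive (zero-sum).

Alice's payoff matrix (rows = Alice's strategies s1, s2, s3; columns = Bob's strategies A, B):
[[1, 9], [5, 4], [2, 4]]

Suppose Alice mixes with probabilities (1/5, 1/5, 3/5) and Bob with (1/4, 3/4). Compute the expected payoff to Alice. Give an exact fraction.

87/20

Against (1/4, 3/4), each row's expected payoff is s1: 7; s2: 17/4; s3: 7/2.
Taking the (1/5, 1/5, 3/5)-weighted average: (1/5)·(7) + (1/5)·(17/4) + (3/5)·(7/2) = 87/20.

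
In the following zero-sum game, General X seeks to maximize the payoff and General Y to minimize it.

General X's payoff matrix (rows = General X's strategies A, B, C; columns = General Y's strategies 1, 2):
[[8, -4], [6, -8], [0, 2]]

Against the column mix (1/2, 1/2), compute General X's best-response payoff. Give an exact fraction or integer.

2

A: (8)·(1/2) + (-4)·(1/2) = 2.
B: (6)·(1/2) + (-8)·(1/2) = -1.
C: (0)·(1/2) + (2)·(1/2) = 1.
The best pure response is A with expected payoff 2.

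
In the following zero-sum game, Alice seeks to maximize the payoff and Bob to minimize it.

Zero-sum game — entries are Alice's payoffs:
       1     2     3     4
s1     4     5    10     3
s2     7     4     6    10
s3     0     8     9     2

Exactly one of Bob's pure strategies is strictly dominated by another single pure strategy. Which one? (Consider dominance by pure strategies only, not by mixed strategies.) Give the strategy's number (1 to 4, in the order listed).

3

Bob prefers columns that give Alice less. Compare 3 with 2: 5 < 10, 4 < 6, 8 < 9.
So 2 strictly dominates 3 for Bob; 3 is strictly dominated.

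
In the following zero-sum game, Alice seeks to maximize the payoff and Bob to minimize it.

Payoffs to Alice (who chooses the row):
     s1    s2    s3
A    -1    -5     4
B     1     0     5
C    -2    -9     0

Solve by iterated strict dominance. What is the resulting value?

Column s3 is strictly dominated by s1 for Bob (-1<4, 1<5, -2<0); eliminate s3.
Column s1 is strictly dominated by s2 for Bob (-5<-1, 0<1, -9<-2); eliminate s1.
Row C is strictly dominated by row A (-5>-9); eliminate C.
Row A is strictly dominated by row B (0>-5); eliminate A.
Only (B, s2) remains, with payoff 0.

0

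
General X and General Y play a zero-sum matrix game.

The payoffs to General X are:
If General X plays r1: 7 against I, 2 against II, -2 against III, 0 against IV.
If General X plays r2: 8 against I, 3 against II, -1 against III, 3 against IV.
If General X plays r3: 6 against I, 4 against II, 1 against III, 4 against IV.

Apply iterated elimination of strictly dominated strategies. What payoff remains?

1

Row r1 is strictly dominated by row r2 (8>7, 3>2, -1>-2, 3>0); eliminate r1.
Column I is strictly dominated by II for General Y (3<8, 4<6); eliminate I.
Row r2 is strictly dominated by row r3 (4>3, 1>-1, 4>3); eliminate r2.
Column IV is strictly dominated by III for General Y (1<4); eliminate IV.
Column II is strictly dominated by III for General Y (1<4); eliminate II.
Only (r3, III) remains, with payoff 1.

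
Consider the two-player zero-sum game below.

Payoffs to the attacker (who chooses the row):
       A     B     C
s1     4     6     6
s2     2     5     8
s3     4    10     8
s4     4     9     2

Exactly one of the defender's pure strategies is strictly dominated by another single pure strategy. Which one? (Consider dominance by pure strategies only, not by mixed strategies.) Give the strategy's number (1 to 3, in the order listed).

2

The defender prefers columns that give the attacker less. Compare B with A: 4 < 6, 2 < 5, 4 < 10, 4 < 9.
So A strictly dominates B for the defender; B is strictly dominated.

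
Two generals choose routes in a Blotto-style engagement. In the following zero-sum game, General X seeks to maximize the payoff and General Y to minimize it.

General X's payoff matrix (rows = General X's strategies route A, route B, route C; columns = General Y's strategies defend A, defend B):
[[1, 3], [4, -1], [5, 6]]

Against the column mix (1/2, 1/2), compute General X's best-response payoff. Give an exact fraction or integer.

route A: (1)·(1/2) + (3)·(1/2) = 2.
route B: (4)·(1/2) + (-1)·(1/2) = 3/2.
route C: (5)·(1/2) + (6)·(1/2) = 11/2.
The best pure response is route C with expected payoff 11/2.

11/2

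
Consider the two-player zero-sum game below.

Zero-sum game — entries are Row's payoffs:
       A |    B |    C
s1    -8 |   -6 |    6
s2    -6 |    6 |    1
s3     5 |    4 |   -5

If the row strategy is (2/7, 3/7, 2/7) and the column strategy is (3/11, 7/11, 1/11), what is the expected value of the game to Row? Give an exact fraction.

Against (3/11, 7/11, 1/11), each row's expected payoff is s1: -60/11; s2: 25/11; s3: 38/11.
Taking the (2/7, 3/7, 2/7)-weighted average: (2/7)·(-60/11) + (3/7)·(25/11) + (2/7)·(38/11) = 31/77.

31/77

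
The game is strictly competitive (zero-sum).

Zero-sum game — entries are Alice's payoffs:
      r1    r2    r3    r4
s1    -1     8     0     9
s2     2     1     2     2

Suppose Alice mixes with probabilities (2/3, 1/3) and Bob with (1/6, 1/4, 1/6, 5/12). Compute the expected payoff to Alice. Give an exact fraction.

Against (1/6, 1/4, 1/6, 5/12), each row's expected payoff is s1: 67/12; s2: 7/4.
Taking the (2/3, 1/3)-weighted average: (2/3)·(67/12) + (1/3)·(7/4) = 155/36.

155/36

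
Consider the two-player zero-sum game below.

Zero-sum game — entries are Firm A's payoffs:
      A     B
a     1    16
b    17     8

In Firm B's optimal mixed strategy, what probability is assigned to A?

Row minima are 1 and 8, so Firm A's maximin is 8; column maxima are 17 and 16, so Firm B's minimax is 16. These differ, so the equilibrium is in mixed strategies.
Let Firm B play A with probability q. Firm A is indifferent when q + 16(1−q) = 17q + 8(1−q), giving q = 1/3.

1/3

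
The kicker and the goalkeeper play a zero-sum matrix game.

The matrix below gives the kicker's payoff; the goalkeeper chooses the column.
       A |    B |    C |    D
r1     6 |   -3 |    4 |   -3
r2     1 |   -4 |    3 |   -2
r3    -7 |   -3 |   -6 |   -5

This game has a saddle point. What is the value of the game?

-3

Row minima: -3, -4, -7 → the kicker's maximin is -3.
Column maxima: 6, -3, 4, -2 → the goalkeeper's minimax is -3.
They coincide at (r1, B), so the value is -3.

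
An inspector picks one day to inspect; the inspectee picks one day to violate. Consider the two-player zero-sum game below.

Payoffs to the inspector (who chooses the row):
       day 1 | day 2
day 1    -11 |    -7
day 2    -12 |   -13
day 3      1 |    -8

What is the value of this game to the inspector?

-95/13

Row day 2 is strictly dominated by row day 1, so the inspector never plays it.
The remaining 2×2 game on (day 1, day 3) × (day 1, day 2) has no saddle point. Let the inspector play day 1 with probability p; indifference gives −11p + (1−p) = −7p − 8(1−p), so p = 9/13.
Similarly the inspectee's optimal q on day 1 is 1/13, and the value is -11·(1/13) + (-7)·(12/13) = -95/13.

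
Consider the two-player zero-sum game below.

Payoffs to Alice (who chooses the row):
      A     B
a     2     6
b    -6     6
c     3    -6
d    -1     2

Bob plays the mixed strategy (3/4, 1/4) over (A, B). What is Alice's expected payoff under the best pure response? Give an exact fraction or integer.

a: (2)·(3/4) + (6)·(1/4) = 3.
b: (-6)·(3/4) + (6)·(1/4) = -3.
c: (3)·(3/4) + (-6)·(1/4) = 3/4.
d: (-1)·(3/4) + (2)·(1/4) = -1/4.
The best pure response is a with expected payoff 3.

3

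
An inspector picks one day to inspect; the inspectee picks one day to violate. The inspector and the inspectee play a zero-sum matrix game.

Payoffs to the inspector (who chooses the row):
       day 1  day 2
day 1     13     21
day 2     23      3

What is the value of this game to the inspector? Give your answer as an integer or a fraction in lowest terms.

Row minima are 13 and 3, so the inspector's maximin is 13; column maxima are 23 and 21, so the inspectee's minimax is 21. These differ, so the equilibrium is in mixed strategies.
Let the inspector play day 1 with probability p. The inspectee is indifferent when 13p + 23(1−p) = 21p + 3(1−p), giving p = 5/7.
Let the inspectee play day 1 with probability q. The inspector is indifferent when 13q + 21(1−q) = 23q + 3(1−q), giving q = 9/14.
The value is 13·(9/14) + (21)·(5/14) = 111/7.

111/7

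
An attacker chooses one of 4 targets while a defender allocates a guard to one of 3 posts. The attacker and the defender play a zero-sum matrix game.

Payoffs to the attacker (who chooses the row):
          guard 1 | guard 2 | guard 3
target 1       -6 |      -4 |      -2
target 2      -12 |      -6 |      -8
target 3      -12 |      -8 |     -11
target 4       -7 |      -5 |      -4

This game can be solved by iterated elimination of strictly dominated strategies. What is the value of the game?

Column guard 3 is strictly dominated by guard 1 for the defender (-6<-2, -12<-8, -12<-11, -7<-4); eliminate guard 3.
Column guard 2 is strictly dominated by guard 1 for the defender (-6<-4, -12<-6, -12<-8, -7<-5); eliminate guard 2.
Row target 4 is strictly dominated by row target 1 (-6>-7); eliminate target 4.
Row target 2 is strictly dominated by row target 1 (-6>-12); eliminate target 2.
Row target 3 is strictly dominated by row target 1 (-6>-12); eliminate target 3.
Only (target 1, guard 1) remains, with payoff -6.

-6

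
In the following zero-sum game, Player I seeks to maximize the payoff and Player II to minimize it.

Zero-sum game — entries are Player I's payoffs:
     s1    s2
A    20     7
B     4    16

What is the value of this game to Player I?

Row minima are 7 and 4, so Player I's maximin is 7; column maxima are 20 and 16, so Player II's minimax is 16. These differ, so the equilibrium is in mixed strategies.
Let Player I play A with probability p. Player II is indifferent when 20p + 4(1−p) = 7p + 16(1−p), giving p = 12/25.
Let Player II play s1 with probability q. Player I is indifferent when 20q + 7(1−q) = 4q + 16(1−q), giving q = 9/25.
The value is 20·(9/25) + (7)·(16/25) = 292/25.

292/25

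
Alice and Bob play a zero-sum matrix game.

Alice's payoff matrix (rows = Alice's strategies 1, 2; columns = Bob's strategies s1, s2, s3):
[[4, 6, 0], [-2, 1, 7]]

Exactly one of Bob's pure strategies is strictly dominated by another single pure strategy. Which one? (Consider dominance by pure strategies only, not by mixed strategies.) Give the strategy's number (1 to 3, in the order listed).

Bob prefers columns that give Alice less. Compare s2 with s1: 4 < 6, -2 < 1.
So s1 strictly dominates s2 for Bob; s2 is strictly dominated.

2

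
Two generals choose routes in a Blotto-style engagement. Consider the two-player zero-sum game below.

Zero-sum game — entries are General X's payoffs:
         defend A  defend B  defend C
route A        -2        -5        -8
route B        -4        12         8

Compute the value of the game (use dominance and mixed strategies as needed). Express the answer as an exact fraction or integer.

Column defend B is strictly dominated by defend C for General Y (it gives General X more in every row).
The remaining 2×2 game on (route A, route B) × (defend A, defend C) has no saddle point. Let General X play route A with probability p; indifference gives −2p − 4(1−p) = −8p + 8(1−p), so p = 2/3.
Similarly General Y's optimal q on defend A is 8/9, and the value is -2·(8/9) + (-8)·(1/9) = -8/3.

-8/3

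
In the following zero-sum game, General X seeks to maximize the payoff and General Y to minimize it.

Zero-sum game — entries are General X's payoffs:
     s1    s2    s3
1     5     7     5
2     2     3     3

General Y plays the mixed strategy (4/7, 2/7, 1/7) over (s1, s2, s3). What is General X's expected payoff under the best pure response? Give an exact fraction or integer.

39/7

1: (5)·(4/7) + (7)·(2/7) + (5)·(1/7) = 39/7.
2: (2)·(4/7) + (3)·(2/7) + (3)·(1/7) = 17/7.
The best pure response is 1 with expected payoff 39/7.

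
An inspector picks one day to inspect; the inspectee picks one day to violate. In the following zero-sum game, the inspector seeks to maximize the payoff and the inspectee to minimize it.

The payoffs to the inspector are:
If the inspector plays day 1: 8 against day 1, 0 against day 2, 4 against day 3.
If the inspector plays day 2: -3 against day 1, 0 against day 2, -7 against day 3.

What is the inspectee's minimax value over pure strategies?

The worst case (largest entry) in each column is day 1: 8, day 2: 0, day 3: 4.
The best (smallest) of these is 0.

0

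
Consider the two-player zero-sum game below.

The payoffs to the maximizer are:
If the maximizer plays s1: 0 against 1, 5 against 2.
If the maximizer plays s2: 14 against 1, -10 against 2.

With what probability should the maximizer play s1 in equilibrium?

24/29

Row minima are 0 and -10, so the maximizer's maximin is 0; column maxima are 14 and 5, so the minimizer's minimax is 5. These differ, so the equilibrium is in mixed strategies.
Let the maximizer play s1 with probability p. The minimizer is indifferent when 14(1−p) = 5p − 10(1−p), giving p = 24/29.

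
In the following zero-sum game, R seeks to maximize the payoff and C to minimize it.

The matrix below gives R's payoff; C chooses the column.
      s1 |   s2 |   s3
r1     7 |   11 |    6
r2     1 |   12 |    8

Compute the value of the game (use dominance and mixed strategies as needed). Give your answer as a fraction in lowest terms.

25/4

Column s2 is strictly dominated by s3 for C (it gives R more in every row).
The remaining 2×2 game on (r1, r2) × (s1, s3) has no saddle point. Let R play r1 with probability p; indifference gives 7p + (1−p) = 6p + 8(1−p), so p = 7/8.
Similarly C's optimal q on s1 is 1/4, and the value is 7·(1/4) + (6)·(3/4) = 25/4.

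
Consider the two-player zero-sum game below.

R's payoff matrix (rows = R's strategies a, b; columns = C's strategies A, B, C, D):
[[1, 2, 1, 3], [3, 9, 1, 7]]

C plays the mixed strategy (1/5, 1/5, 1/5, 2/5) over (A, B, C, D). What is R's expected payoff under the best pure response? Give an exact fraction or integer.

a: (1)·(1/5) + (2)·(1/5) + (1)·(1/5) + (3)·(2/5) = 2.
b: (3)·(1/5) + (9)·(1/5) + (1)·(1/5) + (7)·(2/5) = 27/5.
The best pure response is b with expected payoff 27/5.

27/5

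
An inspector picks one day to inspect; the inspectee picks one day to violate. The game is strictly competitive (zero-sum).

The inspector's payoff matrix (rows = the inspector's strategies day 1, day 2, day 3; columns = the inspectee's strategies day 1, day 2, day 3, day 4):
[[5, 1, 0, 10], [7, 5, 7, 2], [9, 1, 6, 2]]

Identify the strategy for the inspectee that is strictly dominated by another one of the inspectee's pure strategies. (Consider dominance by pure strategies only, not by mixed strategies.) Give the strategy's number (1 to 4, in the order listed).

The inspectee prefers columns that give the inspector less. Compare day 1 with day 2: 1 < 5, 5 < 7, 1 < 9.
So day 2 strictly dominates day 1 for the inspectee; day 1 is strictly dominated.

1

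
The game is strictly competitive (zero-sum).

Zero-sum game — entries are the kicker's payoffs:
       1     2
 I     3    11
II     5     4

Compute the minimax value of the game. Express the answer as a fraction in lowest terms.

43/9

Row minima are 3 and 4, so the kicker's maximin is 4; column maxima are 5 and 11, so the goalkeeper's minimax is 5. These differ, so the equilibrium is in mixed strategies.
Let the kicker play I with probability p. The goalkeeper is indifferent when 3p + 5(1−p) = 11p + 4(1−p), giving p = 1/9.
Let the goalkeeper play 1 with probability q. The kicker is indifferent when 3q + 11(1−q) = 5q + 4(1−q), giving q = 7/9.
The value is 3·(7/9) + (11)·(2/9) = 43/9.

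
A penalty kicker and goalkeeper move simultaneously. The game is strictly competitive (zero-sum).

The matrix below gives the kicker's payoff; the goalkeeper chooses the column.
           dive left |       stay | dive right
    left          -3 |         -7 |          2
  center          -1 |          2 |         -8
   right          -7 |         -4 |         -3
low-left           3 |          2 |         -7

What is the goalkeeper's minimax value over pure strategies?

2

The worst case (largest entry) in each column is dive left: 3, stay: 2, dive right: 2.
The best (smallest) of these is 2.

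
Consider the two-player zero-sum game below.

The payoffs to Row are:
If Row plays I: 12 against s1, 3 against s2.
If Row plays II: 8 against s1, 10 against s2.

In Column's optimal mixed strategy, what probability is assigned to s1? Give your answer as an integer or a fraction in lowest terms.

7/11

Row minima are 3 and 8, so Row's maximin is 8; column maxima are 12 and 10, so Column's minimax is 10. These differ, so the equilibrium is in mixed strategies.
Let Column play s1 with probability q. Row is indifferent when 12q + 3(1−q) = 8q + 10(1−q), giving q = 7/11.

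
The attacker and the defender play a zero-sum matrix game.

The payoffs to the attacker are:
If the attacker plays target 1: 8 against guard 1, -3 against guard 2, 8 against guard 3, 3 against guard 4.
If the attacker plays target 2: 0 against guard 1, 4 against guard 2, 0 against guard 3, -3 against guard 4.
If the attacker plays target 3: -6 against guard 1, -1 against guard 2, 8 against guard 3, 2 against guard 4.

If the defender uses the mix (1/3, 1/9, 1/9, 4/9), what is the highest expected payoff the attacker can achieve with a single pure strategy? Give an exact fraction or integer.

target 1: (8)·(1/3) + (-3)·(1/9) + (8)·(1/9) + (3)·(4/9) = 41/9.
target 2: (0)·(1/3) + (4)·(1/9) + (0)·(1/9) + (-3)·(4/9) = -8/9.
target 3: (-6)·(1/3) + (-1)·(1/9) + (8)·(1/9) + (2)·(4/9) = -1/3.
The best pure response is target 1 with expected payoff 41/9.

41/9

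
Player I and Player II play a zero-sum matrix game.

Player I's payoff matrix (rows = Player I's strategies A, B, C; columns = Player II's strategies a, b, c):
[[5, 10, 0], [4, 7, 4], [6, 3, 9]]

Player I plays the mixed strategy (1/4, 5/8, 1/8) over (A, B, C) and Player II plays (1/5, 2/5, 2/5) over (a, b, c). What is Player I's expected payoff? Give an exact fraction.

Against (1/5, 2/5, 2/5), each row's expected payoff is A: 5; B: 26/5; C: 6.
Taking the (1/4, 5/8, 1/8)-weighted average: (1/4)·(5) + (5/8)·(26/5) + (1/8)·(6) = 21/4.

21/4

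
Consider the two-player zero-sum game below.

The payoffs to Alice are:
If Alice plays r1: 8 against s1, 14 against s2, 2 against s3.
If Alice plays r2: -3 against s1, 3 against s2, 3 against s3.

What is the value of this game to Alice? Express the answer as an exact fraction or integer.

5/2

Column s2 is strictly dominated by s1 for Bob (it gives Alice more in every row).
The remaining 2×2 game on (r1, r2) × (s1, s3) has no saddle point. Let Alice play r1 with probability p; indifference gives 8p − 3(1−p) = 2p + 3(1−p), so p = 1/2.
Similarly Bob's optimal q on s1 is 1/12, and the value is 8·(1/12) + (2)·(11/12) = 5/2.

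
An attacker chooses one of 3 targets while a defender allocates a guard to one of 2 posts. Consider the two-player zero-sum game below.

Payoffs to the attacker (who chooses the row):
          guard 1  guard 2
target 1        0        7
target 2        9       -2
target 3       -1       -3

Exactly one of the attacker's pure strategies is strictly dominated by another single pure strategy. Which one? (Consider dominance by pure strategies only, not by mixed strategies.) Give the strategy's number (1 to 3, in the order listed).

Compare target 3 with target 1: 0 > -1, 7 > -3.
So target 1 strictly dominates target 3 for the attacker; target 3 is strictly dominated.

3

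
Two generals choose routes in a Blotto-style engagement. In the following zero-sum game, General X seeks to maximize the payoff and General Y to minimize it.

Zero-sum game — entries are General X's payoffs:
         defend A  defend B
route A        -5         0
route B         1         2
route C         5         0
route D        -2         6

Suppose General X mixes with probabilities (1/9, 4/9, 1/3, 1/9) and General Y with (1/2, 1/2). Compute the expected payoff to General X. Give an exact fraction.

Against (1/2, 1/2), each row's expected payoff is route A: -5/2; route B: 3/2; route C: 5/2; route D: 2.
Taking the (1/9, 4/9, 1/3, 1/9)-weighted average: (1/9)·(-5/2) + (4/9)·(3/2) + (1/3)·(5/2) + (1/9)·(2) = 13/9.

13/9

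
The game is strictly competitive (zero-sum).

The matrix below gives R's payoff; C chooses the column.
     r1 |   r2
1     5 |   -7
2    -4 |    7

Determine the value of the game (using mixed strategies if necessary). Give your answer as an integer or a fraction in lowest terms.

Row minima are -7 and -4, so R's maximin is -4; column maxima are 5 and 7, so C's minimax is 5. These differ, so the equilibrium is in mixed strategies.
Let R play 1 with probability p. C is indifferent when 5p − 4(1−p) = −7p + 7(1−p), giving p = 11/23.
Let C play r1 with probability q. R is indifferent when 5q − 7(1−q) = −4q + 7(1−q), giving q = 14/23.
The value is 5·(14/23) + (-7)·(9/23) = 7/23.

7/23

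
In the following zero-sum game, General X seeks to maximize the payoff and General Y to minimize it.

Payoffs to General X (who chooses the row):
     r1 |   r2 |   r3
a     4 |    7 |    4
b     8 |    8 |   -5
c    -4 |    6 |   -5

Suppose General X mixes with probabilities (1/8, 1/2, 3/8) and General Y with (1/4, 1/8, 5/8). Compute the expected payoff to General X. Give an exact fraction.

-25/32

Against (1/4, 1/8, 5/8), each row's expected payoff is a: 35/8; b: -1/8; c: -27/8.
Taking the (1/8, 1/2, 3/8)-weighted average: (1/8)·(35/8) + (1/2)·(-1/8) + (3/8)·(-27/8) = -25/32.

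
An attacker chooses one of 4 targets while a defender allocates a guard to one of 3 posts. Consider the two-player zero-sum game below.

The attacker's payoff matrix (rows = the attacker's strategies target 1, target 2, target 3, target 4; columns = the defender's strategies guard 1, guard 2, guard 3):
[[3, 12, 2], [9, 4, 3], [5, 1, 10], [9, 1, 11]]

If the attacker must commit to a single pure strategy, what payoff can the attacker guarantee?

The worst-case payoff for each row is target 1: 2, target 2: 3, target 3: 1, target 4: 1.
The best of these is 3.

3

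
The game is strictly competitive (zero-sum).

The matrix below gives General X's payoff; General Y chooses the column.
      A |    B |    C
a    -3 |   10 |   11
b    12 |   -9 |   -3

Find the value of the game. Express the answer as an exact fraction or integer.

Column C is strictly dominated by B for General Y (it gives General X more in every row).
The remaining 2×2 game on (a, b) × (A, B) has no saddle point. Let General X play a with probability p; indifference gives −3p + 12(1−p) = 10p − 9(1−p), so p = 21/34.
Similarly General Y's optimal q on A is 19/34, and the value is -3·(19/34) + (10)·(15/34) = 93/34.

93/34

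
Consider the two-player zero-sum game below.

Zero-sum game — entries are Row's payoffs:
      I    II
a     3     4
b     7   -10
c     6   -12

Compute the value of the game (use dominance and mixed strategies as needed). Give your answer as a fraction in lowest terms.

Row c is strictly dominated by row b, so Row never plays it.
The remaining 2×2 game on (a, b) × (I, II) has no saddle point. Let Row play a with probability p; indifference gives 3p + 7(1−p) = 4p − 10(1−p), so p = 17/18.
Similarly Column's optimal q on I is 7/9, and the value is 3·(7/9) + (4)·(2/9) = 29/9.

29/9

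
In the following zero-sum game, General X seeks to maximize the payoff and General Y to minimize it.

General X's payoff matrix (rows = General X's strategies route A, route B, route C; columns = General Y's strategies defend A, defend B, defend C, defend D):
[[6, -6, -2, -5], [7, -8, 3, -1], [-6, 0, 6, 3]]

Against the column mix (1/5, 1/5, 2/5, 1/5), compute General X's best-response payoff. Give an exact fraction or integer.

route A: (6)·(1/5) + (-6)·(1/5) + (-2)·(2/5) + (-5)·(1/5) = -9/5.
route B: (7)·(1/5) + (-8)·(1/5) + (3)·(2/5) + (-1)·(1/5) = 4/5.
route C: (-6)·(1/5) + (0)·(1/5) + (6)·(2/5) + (3)·(1/5) = 9/5.
The best pure response is route C with expected payoff 9/5.

9/5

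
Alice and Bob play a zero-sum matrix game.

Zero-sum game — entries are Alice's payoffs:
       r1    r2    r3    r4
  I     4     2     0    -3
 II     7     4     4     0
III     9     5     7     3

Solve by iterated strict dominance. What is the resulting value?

3

Column r2 is strictly dominated by r4 for Bob (-3<2, 0<4, 3<5); eliminate r2.
Row II is strictly dominated by row III (9>7, 7>4, 3>0); eliminate II.
Row I is strictly dominated by row III (9>4, 7>0, 3>-3); eliminate I.
Column r3 is strictly dominated by r4 for Bob (3<7); eliminate r3.
Column r1 is strictly dominated by r4 for Bob (3<9); eliminate r1.
Only (III, r4) remains, with payoff 3.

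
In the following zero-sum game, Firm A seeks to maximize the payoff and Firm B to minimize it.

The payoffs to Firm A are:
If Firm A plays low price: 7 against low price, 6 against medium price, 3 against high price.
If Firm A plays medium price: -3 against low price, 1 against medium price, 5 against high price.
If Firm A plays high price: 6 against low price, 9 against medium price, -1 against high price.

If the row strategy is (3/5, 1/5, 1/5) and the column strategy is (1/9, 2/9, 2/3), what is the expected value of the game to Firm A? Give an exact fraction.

Against (1/9, 2/9, 2/3), each row's expected payoff is low price: 37/9; medium price: 29/9; high price: 2.
Taking the (3/5, 1/5, 1/5)-weighted average: (3/5)·(37/9) + (1/5)·(29/9) + (1/5)·(2) = 158/45.

158/45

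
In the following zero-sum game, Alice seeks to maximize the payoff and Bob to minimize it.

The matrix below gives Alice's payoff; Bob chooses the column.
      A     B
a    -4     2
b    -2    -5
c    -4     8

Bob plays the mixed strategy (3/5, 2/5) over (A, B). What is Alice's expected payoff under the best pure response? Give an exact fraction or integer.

4/5

a: (-4)·(3/5) + (2)·(2/5) = -8/5.
b: (-2)·(3/5) + (-5)·(2/5) = -16/5.
c: (-4)·(3/5) + (8)·(2/5) = 4/5.
The best pure response is c with expected payoff 4/5.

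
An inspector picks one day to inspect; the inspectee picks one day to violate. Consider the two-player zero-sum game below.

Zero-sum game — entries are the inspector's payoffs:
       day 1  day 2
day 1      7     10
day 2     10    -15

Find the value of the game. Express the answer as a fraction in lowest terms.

Row minima are 7 and -15, so the inspector's maximin is 7; column maxima are 10 and 10, so the inspectee's minimax is 10. These differ, so the equilibrium is in mixed strategies.
Let the inspector play day 1 with probability p. The inspectee is indifferent when 7p + 10(1−p) = 10p − 15(1−p), giving p = 25/28.
Let the inspectee play day 1 with probability q. The inspector is indifferent when 7q + 10(1−q) = 10q − 15(1−q), giving q = 25/28.
The value is 7·(25/28) + (10)·(3/28) = 205/28.

205/28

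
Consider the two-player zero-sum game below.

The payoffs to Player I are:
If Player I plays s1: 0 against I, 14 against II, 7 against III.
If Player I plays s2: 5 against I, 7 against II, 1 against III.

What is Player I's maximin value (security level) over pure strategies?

The worst-case payoff for each row is s1: 0, s2: 1.
The best of these is 1.

1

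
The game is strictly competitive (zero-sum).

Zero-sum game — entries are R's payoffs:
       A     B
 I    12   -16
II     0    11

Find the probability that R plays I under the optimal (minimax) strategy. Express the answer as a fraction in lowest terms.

Row minima are -16 and 0, so R's maximin is 0; column maxima are 12 and 11, so C's minimax is 11. These differ, so the equilibrium is in mixed strategies.
Let R play I with probability p. C is indifferent when 12p = −16p + 11(1−p), giving p = 11/39.

11/39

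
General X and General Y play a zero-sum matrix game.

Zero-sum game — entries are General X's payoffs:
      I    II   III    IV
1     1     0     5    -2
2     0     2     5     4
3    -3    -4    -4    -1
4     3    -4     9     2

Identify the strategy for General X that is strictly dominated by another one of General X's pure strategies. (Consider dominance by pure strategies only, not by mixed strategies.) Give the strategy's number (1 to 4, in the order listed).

3

Compare 3 with 2: 0 > -3, 2 > -4, 5 > -4, 4 > -1.
So 2 strictly dominates 3 for General X; 3 is strictly dominated.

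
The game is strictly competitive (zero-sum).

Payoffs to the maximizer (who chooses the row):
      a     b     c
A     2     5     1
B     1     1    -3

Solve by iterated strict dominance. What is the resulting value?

1

Row B is strictly dominated by row A (2>1, 5>1, 1>-3); eliminate B.
Column b is strictly dominated by a for the minimizer (2<5); eliminate b.
Column a is strictly dominated by c for the minimizer (1<2); eliminate a.
Only (A, c) remains, with payoff 1.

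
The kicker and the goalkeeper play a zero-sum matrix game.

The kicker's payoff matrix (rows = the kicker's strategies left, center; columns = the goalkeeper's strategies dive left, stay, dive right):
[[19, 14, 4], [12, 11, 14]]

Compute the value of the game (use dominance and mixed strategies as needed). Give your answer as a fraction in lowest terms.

Column dive left is strictly dominated by stay for the goalkeeper (it gives the kicker more in every row).
The remaining 2×2 game on (left, center) × (stay, dive right) has no saddle point. Let the kicker play left with probability p; indifference gives 14p + 11(1−p) = 4p + 14(1−p), so p = 3/13.
Similarly the goalkeeper's optimal q on stay is 10/13, and the value is 14·(10/13) + (4)·(3/13) = 152/13.

152/13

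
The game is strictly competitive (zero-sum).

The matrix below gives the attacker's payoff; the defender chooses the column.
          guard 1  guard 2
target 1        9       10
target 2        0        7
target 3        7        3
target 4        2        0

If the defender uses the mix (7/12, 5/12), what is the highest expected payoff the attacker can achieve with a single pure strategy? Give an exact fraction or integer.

113/12

target 1: (9)·(7/12) + (10)·(5/12) = 113/12.
target 2: (0)·(7/12) + (7)·(5/12) = 35/12.
target 3: (7)·(7/12) + (3)·(5/12) = 16/3.
target 4: (2)·(7/12) + (0)·(5/12) = 7/6.
The best pure response is target 1 with expected payoff 113/12.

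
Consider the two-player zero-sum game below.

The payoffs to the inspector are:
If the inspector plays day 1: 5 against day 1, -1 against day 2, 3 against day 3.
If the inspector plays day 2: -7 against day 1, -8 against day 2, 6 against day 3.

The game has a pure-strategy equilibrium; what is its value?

Row minima: -1, -8 → the inspector's maximin is -1.
Column maxima: 5, -1, 6 → the inspectee's minimax is -1.
They coincide at (day 1, day 2), so the value is -1.

-1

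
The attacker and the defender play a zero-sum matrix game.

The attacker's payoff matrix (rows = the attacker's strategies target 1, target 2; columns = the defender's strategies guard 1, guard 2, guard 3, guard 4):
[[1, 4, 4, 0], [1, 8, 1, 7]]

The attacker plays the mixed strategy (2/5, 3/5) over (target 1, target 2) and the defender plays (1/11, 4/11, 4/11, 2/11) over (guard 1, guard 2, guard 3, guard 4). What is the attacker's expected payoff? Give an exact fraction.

Against (1/11, 4/11, 4/11, 2/11), each row's expected payoff is target 1: 3; target 2: 51/11.
Taking the (2/5, 3/5)-weighted average: (2/5)·(3) + (3/5)·(51/11) = 219/55.

219/55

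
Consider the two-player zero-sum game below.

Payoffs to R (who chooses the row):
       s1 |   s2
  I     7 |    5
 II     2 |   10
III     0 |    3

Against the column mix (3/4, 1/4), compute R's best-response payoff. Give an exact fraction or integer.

13/2

I: (7)·(3/4) + (5)·(1/4) = 13/2.
II: (2)·(3/4) + (10)·(1/4) = 4.
III: (0)·(3/4) + (3)·(1/4) = 3/4.
The best pure response is I with expected payoff 13/2.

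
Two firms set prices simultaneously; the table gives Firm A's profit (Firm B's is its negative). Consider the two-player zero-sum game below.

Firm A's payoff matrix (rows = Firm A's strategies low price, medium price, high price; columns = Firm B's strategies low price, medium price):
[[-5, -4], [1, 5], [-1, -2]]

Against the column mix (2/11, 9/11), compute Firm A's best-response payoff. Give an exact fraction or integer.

47/11

low price: (-5)·(2/11) + (-4)·(9/11) = -46/11.
medium price: (1)·(2/11) + (5)·(9/11) = 47/11.
high price: (-1)·(2/11) + (-2)·(9/11) = -20/11.
The best pure response is medium price with expected payoff 47/11.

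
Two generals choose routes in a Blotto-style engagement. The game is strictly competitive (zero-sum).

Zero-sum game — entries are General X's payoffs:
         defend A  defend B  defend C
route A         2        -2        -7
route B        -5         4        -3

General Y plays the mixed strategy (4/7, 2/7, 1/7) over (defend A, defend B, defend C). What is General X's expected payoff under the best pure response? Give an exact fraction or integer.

route A: (2)·(4/7) + (-2)·(2/7) + (-7)·(1/7) = -3/7.
route B: (-5)·(4/7) + (4)·(2/7) + (-3)·(1/7) = -15/7.
The best pure response is route A with expected payoff -3/7.

-3/7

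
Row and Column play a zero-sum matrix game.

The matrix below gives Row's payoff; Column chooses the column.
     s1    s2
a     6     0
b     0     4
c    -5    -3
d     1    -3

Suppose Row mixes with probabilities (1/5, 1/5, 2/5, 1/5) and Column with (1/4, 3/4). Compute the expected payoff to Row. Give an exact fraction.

Against (1/4, 3/4), each row's expected payoff is a: 3/2; b: 3; c: -7/2; d: -2.
Taking the (1/5, 1/5, 2/5, 1/5)-weighted average: (1/5)·(3/2) + (1/5)·(3) + (2/5)·(-7/2) + (1/5)·(-2) = -9/10.

-9/10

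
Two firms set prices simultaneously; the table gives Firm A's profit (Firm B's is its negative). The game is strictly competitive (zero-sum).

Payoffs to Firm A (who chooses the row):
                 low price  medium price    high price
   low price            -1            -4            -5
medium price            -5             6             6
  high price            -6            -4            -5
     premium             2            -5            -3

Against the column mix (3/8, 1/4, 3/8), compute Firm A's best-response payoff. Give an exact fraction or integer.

15/8

low price: (-1)·(3/8) + (-4)·(1/4) + (-5)·(3/8) = -13/4.
medium price: (-5)·(3/8) + (6)·(1/4) + (6)·(3/8) = 15/8.
high price: (-6)·(3/8) + (-4)·(1/4) + (-5)·(3/8) = -41/8.
premium: (2)·(3/8) + (-5)·(1/4) + (-3)·(3/8) = -13/8.
The best pure response is medium price with expected payoff 15/8.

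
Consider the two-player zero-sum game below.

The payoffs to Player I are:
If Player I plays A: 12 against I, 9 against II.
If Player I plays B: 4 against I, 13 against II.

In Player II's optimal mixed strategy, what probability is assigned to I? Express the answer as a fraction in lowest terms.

Row minima are 9 and 4, so Player I's maximin is 9; column maxima are 12 and 13, so Player II's minimax is 12. These differ, so the equilibrium is in mixed strategies.
Let Player II play I with probability q. Player I is indifferent when 12q + 9(1−q) = 4q + 13(1−q), giving q = 1/3.

1/3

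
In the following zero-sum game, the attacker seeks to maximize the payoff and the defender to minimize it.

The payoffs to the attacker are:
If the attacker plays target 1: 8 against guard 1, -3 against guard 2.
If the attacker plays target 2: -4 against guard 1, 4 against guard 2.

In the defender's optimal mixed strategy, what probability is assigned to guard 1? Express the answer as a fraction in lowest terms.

7/19

Row minima are -3 and -4, so the attacker's maximin is -3; column maxima are 8 and 4, so the defender's minimax is 4. These differ, so the equilibrium is in mixed strategies.
Let the defender play guard 1 with probability q. The attacker is indifferent when 8q − 3(1−q) = −4q + 4(1−q), giving q = 7/19.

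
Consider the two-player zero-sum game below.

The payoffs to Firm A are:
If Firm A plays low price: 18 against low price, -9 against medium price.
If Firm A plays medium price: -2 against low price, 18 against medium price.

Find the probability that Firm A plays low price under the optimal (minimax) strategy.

20/47

Row minima are -9 and -2, so Firm A's maximin is -2; column maxima are 18 and 18, so Firm B's minimax is 18. These differ, so the equilibrium is in mixed strategies.
Let Firm A play low price with probability p. Firm B is indifferent when 18p − 2(1−p) = −9p + 18(1−p), giving p = 20/47.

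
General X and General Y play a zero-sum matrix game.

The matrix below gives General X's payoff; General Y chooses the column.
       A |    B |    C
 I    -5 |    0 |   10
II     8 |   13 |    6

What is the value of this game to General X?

Column B is strictly dominated by A for General Y (it gives General X more in every row).
The remaining 2×2 game on (I, II) × (A, C) has no saddle point. Let General X play I with probability p; indifference gives −5p + 8(1−p) = 10p + 6(1−p), so p = 2/17.
Similarly General Y's optimal q on A is 4/17, and the value is -5·(4/17) + (10)·(13/17) = 110/17.

110/17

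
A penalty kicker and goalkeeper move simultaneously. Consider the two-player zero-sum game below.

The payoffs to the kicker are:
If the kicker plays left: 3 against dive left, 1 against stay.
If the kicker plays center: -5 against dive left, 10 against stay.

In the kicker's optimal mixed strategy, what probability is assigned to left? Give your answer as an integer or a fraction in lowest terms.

15/17

Row minima are 1 and -5, so the kicker's maximin is 1; column maxima are 3 and 10, so the goalkeeper's minimax is 3. These differ, so the equilibrium is in mixed strategies.
Let the kicker play left with probability p. The goalkeeper is indifferent when 3p − 5(1−p) = p + 10(1−p), giving p = 15/17.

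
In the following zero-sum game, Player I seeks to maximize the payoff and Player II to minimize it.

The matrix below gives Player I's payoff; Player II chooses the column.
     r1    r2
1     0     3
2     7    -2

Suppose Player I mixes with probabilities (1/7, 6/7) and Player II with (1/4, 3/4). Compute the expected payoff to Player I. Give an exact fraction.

15/28

Against (1/4, 3/4), each row's expected payoff is 1: 9/4; 2: 1/4.
Taking the (1/7, 6/7)-weighted average: (1/7)·(9/4) + (6/7)·(1/4) = 15/28.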